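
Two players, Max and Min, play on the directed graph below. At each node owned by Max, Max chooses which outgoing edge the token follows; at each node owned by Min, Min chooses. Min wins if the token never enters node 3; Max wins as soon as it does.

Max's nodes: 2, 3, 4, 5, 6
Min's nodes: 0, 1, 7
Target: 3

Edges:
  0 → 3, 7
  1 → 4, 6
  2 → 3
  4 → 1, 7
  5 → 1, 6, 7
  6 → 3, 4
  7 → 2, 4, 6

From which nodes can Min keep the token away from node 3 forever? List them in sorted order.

A0 = {3}
A1: add {2, 6} — 2 (Max) has 2→3; 6 (Max) has 6→3.
A2: add {5} — 5 (Max) has 5→6.
A3 = A2; e.g. 0 (Min) can still go to 7. Fixed point.
Max's attractor = {2, 3, 5, 6}; Min avoids the target exactly from the complement.

0, 1, 4, 7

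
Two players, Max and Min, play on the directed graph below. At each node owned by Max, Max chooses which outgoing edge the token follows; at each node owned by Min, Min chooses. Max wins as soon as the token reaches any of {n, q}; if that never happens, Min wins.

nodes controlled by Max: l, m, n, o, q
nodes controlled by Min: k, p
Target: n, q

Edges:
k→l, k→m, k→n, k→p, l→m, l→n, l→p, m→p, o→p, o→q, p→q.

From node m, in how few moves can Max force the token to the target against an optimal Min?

2

A0 = {n, q}
A1: add {l, o, p} — l (Max) has l→n; o (Max) has o→q; p (Min): all of {q} already in.
A2: add {m} — m (Max) has m→p.
m enters the attractor at level 2, so Max can force the target in 2 moves from there.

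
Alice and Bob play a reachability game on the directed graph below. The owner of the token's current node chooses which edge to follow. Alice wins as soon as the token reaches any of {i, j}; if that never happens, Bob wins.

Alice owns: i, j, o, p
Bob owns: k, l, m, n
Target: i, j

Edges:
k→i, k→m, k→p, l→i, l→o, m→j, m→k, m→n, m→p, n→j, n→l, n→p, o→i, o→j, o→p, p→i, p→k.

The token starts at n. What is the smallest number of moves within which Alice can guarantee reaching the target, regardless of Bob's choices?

A0 = {i, j}
A1: add {o, p} — o (Alice) has o→i; p (Alice) has p→i.
A2: add {l} — l (Bob): all of {i, o} already in.
A3: add {n} — n (Bob): all of {j, l, p} already in.
A4 = A3; e.g. k (Bob) can still go to m. Fixed point.
n enters the attractor at level 3, so Alice can force the target in 3 moves from there.

3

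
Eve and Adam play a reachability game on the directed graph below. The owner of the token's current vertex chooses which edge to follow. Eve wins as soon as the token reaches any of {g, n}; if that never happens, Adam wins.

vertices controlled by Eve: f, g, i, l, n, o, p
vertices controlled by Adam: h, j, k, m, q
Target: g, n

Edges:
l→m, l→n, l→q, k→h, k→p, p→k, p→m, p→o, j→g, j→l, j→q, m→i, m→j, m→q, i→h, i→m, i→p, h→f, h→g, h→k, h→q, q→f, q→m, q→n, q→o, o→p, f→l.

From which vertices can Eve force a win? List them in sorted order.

f, g, l, n

A0 = {g, n}
A1: add {l} — l (Eve) has l→n.
A2: add {f} — f (Eve) has f→l.
A3 = A2; e.g. h (Adam) can still go to k. Fixed point.
Eve's winning region = {f, g, l, n}.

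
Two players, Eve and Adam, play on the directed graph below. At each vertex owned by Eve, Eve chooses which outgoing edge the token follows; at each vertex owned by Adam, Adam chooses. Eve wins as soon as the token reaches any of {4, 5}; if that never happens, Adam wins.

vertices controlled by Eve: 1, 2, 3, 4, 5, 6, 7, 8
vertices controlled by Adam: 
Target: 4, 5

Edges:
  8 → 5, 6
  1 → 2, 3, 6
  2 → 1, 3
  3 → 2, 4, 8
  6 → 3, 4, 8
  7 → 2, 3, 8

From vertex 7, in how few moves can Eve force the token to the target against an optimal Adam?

A0 = {4, 5}
A1: add {3, 6, 8} — 3 (Eve) has 3→4; 6 (Eve) has 6→4; 8 (Eve) has 8→5.
A2: add {1, 2, 7} — 1 (Eve) has 1→3; 2 (Eve) has 2→3; 7 (Eve) has 7→3.
A2 = all vertices. Fixed point.
7 enters the attractor at level 2, so Eve can force the target in 2 moves from there.

2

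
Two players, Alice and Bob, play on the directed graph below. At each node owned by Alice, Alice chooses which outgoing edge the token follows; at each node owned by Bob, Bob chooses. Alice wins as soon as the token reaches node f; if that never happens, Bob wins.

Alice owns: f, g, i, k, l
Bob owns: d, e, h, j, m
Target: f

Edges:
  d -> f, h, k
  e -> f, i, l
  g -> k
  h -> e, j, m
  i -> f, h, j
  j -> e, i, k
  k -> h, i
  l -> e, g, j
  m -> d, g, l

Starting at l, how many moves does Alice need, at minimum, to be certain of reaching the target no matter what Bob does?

A0 = {f}
A1: add {i} — i (Alice) has i→f.
A2: add {k} — k (Alice) has k→i.
A3: add {g} — g (Alice) has g→k.
A4: add {l} — l (Alice) has l→g.
l enters the attractor at level 4, so Alice can force the target in 4 moves from there.

4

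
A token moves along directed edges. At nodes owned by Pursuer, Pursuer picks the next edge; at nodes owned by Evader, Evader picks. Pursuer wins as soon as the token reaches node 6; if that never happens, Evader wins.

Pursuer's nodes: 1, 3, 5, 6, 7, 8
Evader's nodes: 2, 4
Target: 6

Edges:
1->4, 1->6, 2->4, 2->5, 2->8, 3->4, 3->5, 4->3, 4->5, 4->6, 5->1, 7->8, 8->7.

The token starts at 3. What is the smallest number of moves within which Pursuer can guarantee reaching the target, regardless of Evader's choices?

3

A0 = {6}
A1: add {1} — 1 (Pursuer) has 1→6.
A2: add {5} — 5 (Pursuer) has 5→1.
A3: add {3} — 3 (Pursuer) has 3→5.
3 enters the attractor at level 3, so Pursuer can force the target in 3 moves from there.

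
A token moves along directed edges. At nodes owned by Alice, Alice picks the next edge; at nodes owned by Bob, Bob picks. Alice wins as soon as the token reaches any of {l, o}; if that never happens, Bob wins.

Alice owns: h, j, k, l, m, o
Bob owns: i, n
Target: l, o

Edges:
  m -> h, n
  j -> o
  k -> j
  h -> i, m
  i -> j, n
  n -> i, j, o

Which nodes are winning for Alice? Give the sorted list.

A0 = {l, o}
A1: add {j} — j (Alice) has j→o.
A2: add {k} — k (Alice) has k→j.
A3 = A2; e.g. h (Alice) has no edge into A2. Fixed point.
Alice's winning region = {j, k, l, o}.

j, k, l, o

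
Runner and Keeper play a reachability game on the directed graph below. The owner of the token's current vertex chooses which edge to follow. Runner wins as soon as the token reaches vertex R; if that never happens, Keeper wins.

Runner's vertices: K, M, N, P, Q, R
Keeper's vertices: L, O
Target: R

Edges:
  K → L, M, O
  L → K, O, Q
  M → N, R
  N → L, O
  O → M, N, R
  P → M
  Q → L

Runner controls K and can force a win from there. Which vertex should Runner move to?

A0 = {R}
A1: add {M} — M (Runner) has M→R.
A2: add {K, P} — K (Runner) has K→M; P (Runner) has P→M.
A3 = A2; e.g. L (Keeper) can still go to O. Fixed point.
From K, successor M is in the attractor (rank 1); the other successors L, O are not.

M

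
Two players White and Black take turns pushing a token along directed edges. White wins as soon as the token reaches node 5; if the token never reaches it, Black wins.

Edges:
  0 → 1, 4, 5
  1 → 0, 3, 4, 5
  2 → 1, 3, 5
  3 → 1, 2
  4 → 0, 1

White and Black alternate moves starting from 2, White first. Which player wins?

Track states (vertex, player-to-move).
A0 = {(5,White), (5,Black)}
A1: add {(0,White), (1,White), (2,White)}.
(2,White) ∈ A1 ⇒ White forces the target.

White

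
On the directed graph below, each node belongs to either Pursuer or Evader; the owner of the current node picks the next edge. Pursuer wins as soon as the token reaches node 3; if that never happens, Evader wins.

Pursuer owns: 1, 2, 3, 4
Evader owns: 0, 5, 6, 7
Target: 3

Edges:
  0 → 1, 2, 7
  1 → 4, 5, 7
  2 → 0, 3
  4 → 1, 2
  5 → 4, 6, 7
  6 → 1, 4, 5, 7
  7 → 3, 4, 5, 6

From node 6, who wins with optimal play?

Evader

A0 = {3}
A1: add {2} — 2 (Pursuer) has 2→3.
A2: add {4} — 4 (Pursuer) has 4→2.
A3: add {1} — 1 (Pursuer) has 1→4.
A4 = A3; e.g. 0 (Evader) can still go to 7. Fixed point.
6 never enters the attractor, so Evader can avoid the target forever.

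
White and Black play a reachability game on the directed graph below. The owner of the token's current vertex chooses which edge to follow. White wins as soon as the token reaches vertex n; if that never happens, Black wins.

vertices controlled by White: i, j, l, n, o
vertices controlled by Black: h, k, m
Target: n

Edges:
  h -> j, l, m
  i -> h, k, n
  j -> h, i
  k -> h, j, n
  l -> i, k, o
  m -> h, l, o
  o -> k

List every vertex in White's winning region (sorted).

i, j, l, n

A0 = {n}
A1: add {i} — i (White) has i→n.
A2: add {j, l} — j (White) has j→i; l (White) has l→i.
A3 = A2; e.g. h (Black) can still go to m. Fixed point.
White's winning region = {i, j, l, n}.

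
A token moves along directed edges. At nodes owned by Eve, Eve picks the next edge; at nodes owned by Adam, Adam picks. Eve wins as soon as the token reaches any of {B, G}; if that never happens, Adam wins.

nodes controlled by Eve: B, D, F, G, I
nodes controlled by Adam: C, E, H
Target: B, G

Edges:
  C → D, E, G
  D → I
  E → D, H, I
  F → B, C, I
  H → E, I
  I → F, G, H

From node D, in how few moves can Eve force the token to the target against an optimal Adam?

2

A0 = {B, G}
A1: add {F, I} — F (Eve) has F→B; I (Eve) has I→G.
A2: add {D} — D (Eve) has D→I.
A3 = A2; e.g. C (Adam) can still go to E. Fixed point.
D enters the attractor at level 2, so Eve can force the target in 2 moves from there.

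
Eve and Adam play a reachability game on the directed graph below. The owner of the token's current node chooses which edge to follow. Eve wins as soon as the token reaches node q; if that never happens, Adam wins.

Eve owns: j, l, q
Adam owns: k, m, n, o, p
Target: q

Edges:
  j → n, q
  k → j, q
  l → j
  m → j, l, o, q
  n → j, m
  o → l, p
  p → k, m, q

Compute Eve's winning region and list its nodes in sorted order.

A0 = {q}
A1: add {j} — j (Eve) has j→q.
A2: add {k, l} — k (Adam): all of {j, q} already in; l (Eve) has l→j.
A3 = A2; e.g. m (Adam) can still go to o. Fixed point.
Eve's winning region = {j, k, l, q}.

j, k, l, q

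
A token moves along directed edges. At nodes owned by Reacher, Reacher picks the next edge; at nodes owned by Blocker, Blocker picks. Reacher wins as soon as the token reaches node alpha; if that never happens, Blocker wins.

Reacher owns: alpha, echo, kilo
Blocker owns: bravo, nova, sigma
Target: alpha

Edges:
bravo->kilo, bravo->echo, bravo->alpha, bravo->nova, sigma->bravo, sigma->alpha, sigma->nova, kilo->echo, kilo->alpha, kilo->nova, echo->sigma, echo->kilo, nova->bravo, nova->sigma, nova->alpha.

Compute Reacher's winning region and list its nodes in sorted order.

alpha, echo, kilo

A0 = {alpha}
A1: add {kilo} — kilo (Reacher) has kilo→alpha.
A2: add {echo} — echo (Reacher) has echo→kilo.
A3 = A2; e.g. bravo (Blocker) can still go to nova. Fixed point.
Reacher's winning region = {alpha, echo, kilo}.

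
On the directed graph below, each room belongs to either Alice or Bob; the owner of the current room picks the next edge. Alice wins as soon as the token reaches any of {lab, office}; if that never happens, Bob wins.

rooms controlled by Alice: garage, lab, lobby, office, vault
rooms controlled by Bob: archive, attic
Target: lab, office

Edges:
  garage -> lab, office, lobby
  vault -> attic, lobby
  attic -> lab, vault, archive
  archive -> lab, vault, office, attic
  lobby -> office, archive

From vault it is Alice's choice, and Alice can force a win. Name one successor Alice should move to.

lobby

A0 = {lab, office}
A1: add {garage, lobby} — garage (Alice) has garage→lab; lobby (Alice) has lobby→office.
A2: add {vault} — vault (Alice) has vault→lobby.
A3 = A2; e.g. attic (Bob) can still go to archive. Fixed point.
From vault, successor lobby is in the attractor (rank 1); the other successor attic is not.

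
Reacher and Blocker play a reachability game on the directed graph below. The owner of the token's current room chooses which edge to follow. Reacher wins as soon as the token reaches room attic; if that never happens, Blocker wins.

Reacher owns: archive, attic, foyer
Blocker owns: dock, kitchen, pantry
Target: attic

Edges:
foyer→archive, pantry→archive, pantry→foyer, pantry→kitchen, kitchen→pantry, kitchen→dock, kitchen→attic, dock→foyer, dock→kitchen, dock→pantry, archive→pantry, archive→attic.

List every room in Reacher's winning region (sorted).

A0 = {attic}
A1: add {archive} — archive (Reacher) has archive→attic.
A2: add {foyer} — foyer (Reacher) has foyer→archive.
A3 = A2; e.g. kitchen (Blocker) can still go to pantry. Fixed point.
Reacher's winning region = {archive, attic, foyer}.

archive, attic, foyer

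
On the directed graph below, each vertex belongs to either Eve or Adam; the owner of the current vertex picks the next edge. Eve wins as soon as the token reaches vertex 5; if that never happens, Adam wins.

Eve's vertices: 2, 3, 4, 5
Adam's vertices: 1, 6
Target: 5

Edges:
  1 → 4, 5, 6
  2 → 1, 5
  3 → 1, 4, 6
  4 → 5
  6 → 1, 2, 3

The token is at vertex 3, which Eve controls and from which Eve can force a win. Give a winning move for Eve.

4

A0 = {5}
A1: add {2, 4} — 2 (Eve) has 2→5; 4 (Eve) has 4→5.
A2: add {3} — 3 (Eve) has 3→4.
A3 = A2; e.g. 1 (Adam) can still go to 6. Fixed point.
From 3, successor 4 is in the attractor (rank 1); the other successors 1, 6 are not.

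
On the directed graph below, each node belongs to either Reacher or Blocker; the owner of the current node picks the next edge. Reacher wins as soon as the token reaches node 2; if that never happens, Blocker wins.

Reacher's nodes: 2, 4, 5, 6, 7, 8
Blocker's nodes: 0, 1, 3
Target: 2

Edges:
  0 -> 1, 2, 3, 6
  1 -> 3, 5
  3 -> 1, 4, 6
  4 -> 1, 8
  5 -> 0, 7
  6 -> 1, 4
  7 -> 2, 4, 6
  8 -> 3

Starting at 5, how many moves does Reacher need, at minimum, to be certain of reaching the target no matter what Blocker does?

2

A0 = {2}
A1: add {7} — 7 (Reacher) has 7→2.
A2: add {5} — 5 (Reacher) has 5→7.
A3 = A2; e.g. 0 (Blocker) can still go to 1. Fixed point.
5 enters the attractor at level 2, so Reacher can force the target in 2 moves from there.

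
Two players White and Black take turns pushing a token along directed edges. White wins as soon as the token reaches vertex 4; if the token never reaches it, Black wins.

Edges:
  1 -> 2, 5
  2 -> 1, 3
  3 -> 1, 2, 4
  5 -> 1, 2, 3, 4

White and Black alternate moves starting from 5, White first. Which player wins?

Track states (vertex, player-to-move).
A0 = {(4,White), (4,Black)}
A1: add {(3,White), (5,White)}.
(5,White) ∈ A1 ⇒ White forces the target.

White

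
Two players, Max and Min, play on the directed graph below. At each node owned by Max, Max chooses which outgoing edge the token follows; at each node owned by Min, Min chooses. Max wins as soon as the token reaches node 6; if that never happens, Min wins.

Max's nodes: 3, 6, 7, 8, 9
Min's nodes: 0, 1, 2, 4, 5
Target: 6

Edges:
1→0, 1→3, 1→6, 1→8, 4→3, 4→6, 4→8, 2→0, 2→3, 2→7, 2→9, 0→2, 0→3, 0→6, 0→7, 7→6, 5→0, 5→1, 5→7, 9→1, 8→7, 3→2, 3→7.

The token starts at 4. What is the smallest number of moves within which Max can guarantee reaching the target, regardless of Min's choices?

A0 = {6}
A1: add {7} — 7 (Max) has 7→6.
A2: add {3, 8} — 3 (Max) has 3→7; 8 (Max) has 8→7.
A3: add {4} — 4 (Min): all of {3, 6, 8} already in.
A4 = A3; e.g. 0 (Min) can still go to 2. Fixed point.
4 enters the attractor at level 3, so Max can force the target in 3 moves from there.

3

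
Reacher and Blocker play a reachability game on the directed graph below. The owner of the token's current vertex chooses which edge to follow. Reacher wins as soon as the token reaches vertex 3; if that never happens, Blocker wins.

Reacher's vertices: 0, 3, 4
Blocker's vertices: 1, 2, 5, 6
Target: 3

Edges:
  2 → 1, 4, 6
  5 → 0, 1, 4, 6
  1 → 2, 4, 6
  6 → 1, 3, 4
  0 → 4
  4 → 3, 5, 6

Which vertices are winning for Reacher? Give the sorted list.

0, 3, 4

A0 = {3}
A1: add {4} — 4 (Reacher) has 4→3.
A2: add {0} — 0 (Reacher) has 0→4.
A3 = A2; e.g. 1 (Blocker) can still go to 2. Fixed point.
Reacher's winning region = {0, 3, 4}.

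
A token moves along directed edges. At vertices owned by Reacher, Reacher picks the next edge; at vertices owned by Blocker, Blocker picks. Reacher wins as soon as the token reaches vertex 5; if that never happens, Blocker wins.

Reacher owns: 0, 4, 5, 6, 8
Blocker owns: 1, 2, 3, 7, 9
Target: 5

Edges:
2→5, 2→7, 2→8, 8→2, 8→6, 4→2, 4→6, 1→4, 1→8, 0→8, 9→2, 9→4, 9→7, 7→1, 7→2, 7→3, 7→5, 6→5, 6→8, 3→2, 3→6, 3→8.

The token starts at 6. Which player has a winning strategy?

Reacher

A0 = {5}
A1: add {6} — 6 (Reacher) has 6→5.
6 ∈ A1, so Reacher can force the target.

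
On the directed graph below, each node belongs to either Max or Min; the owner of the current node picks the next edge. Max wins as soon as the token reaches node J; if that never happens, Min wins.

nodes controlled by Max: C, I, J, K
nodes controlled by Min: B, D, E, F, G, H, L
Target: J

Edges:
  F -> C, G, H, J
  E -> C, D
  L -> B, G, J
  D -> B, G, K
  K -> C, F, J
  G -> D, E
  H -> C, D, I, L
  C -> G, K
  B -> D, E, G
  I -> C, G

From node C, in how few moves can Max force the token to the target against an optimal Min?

2

A0 = {J}
A1: add {K} — K (Max) has K→J.
A2: add {C} — C (Max) has C→K.
C enters the attractor at level 2, so Max can force the target in 2 moves from there.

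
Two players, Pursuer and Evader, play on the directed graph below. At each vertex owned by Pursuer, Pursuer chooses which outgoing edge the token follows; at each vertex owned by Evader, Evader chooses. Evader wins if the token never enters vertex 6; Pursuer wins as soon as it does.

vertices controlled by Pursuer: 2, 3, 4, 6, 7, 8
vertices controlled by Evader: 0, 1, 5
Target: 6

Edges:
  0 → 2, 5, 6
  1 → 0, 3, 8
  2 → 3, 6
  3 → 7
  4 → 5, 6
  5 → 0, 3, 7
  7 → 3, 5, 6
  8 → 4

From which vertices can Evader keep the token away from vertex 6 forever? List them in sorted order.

A0 = {6}
A1: add {2, 4, 7} — 2 (Pursuer) has 2→6; 4 (Pursuer) has 4→6; 7 (Pursuer) has 7→6.
A2: add {3, 8} — 3 (Pursuer) has 3→7; 8 (Pursuer) has 8→4.
A3 = A2; e.g. 0 (Evader) can still go to 5. Fixed point.
Pursuer's attractor = {2, 3, 4, 6, 7, 8}; Evader avoids the target exactly from the complement.

0, 1, 5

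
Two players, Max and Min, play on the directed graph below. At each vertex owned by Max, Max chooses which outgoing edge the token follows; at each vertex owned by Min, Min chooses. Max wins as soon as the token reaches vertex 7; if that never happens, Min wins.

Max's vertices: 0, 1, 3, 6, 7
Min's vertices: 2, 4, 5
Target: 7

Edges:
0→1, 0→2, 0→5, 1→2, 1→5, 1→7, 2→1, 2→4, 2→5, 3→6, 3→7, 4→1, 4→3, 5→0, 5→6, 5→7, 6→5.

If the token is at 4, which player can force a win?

Max

A0 = {7}
A1: add {1, 3} — 1 (Max) has 1→7; 3 (Max) has 3→7.
A2: add {0, 4} — 0 (Max) has 0→1; 4 (Min): all of {1, 3} already in.
A3 = A2; e.g. 2 (Min) can still go to 5. Fixed point.
4 ∈ A2, so Max can force the target.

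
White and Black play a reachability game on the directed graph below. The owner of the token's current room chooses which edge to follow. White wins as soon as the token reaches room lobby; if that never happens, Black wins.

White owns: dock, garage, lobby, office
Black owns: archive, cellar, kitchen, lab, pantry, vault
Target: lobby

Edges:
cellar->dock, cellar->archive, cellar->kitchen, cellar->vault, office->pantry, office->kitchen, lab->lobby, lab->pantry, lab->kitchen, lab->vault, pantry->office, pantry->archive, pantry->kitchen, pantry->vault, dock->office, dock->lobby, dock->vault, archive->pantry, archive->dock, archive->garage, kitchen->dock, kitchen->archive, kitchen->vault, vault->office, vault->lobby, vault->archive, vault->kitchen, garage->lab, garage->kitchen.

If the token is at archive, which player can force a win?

Black

A0 = {lobby}
A1: add {dock} — dock (White) has dock→lobby.
A2 = A1; e.g. cellar (Black) can still go to archive. Fixed point.
archive never enters the attractor, so Black can avoid the target forever.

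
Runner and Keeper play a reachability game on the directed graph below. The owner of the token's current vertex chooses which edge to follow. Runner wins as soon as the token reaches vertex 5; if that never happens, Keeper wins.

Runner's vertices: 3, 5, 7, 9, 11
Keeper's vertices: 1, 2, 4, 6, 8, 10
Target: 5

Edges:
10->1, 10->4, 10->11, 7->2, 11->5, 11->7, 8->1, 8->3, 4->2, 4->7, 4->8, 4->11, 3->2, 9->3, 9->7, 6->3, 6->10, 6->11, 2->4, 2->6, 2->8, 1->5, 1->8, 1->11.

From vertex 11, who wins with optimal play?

Runner

A0 = {5}
A1: add {11} — 11 (Runner) has 11→5.
A2 = A1; e.g. 1 (Keeper) can still go to 8. Fixed point.
11 ∈ A1, so Runner can force the target.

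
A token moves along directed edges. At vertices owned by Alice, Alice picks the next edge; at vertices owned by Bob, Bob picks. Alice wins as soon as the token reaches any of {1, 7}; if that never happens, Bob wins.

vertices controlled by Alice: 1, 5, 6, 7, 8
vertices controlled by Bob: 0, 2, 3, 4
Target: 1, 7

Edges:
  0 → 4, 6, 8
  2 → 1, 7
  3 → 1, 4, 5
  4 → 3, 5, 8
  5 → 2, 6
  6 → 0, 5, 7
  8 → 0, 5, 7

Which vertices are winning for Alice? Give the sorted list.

1, 2, 5, 6, 7, 8

A0 = {1, 7}
A1: add {2, 6, 8} — 2 (Bob): all of {1, 7} already in; 6 (Alice) has 6→7; 8 (Alice) has 8→7.
A2: add {5} — 5 (Alice) has 5→2.
A3 = A2; e.g. 0 (Bob) can still go to 4. Fixed point.
Alice's winning region = {1, 2, 5, 6, 7, 8}.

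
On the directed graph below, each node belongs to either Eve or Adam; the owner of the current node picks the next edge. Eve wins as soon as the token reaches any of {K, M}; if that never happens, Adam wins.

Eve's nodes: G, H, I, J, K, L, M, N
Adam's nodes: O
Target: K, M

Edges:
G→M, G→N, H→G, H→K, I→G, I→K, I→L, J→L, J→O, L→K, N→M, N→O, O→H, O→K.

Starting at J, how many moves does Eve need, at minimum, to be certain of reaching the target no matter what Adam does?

A0 = {K, M}
A1: add {G, H, I, L, N} — G (Eve) has G→M; H (Eve) has H→K; I (Eve) has I→K; L (Eve) has L→K; N (Eve) has N→M.
A2: add {J, O} — J (Eve) has J→L; O (Adam): all of {H, K} already in.
A2 = all vertices. Fixed point.
J enters the attractor at level 2, so Eve can force the target in 2 moves from there.

2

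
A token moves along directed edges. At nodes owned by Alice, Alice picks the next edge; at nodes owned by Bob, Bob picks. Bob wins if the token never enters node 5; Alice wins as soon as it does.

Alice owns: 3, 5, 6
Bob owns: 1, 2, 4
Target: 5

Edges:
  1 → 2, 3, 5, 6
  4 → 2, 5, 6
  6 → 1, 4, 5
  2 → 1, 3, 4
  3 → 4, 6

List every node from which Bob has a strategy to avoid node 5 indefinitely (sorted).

A0 = {5}
A1: add {6} — 6 (Alice) has 6→5.
A2: add {3} — 3 (Alice) has 3→6.
A3 = A2; e.g. 1 (Bob) can still go to 2. Fixed point.
Alice's attractor = {3, 5, 6}; Bob avoids the target exactly from the complement.

1, 2, 4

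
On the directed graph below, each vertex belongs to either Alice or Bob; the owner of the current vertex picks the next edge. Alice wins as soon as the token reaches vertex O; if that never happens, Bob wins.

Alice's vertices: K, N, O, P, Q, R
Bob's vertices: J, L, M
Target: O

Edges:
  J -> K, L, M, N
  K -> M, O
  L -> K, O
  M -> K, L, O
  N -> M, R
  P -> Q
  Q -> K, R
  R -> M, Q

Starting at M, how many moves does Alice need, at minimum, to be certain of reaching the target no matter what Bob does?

A0 = {O}
A1: add {K} — K (Alice) has K→O.
A2: add {L, Q} — L (Bob): all of {K, O} already in; Q (Alice) has Q→K.
A3: add {M, P, R} — M (Bob): all of {K, L, O} already in; P (Alice) has P→Q; R (Alice) has R→Q.
M enters the attractor at level 3, so Alice can force the target in 3 moves from there.

3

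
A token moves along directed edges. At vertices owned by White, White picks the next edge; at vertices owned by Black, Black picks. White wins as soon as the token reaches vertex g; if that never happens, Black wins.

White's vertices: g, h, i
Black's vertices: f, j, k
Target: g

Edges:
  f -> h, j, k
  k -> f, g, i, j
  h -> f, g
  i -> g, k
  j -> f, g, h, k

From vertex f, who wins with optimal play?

Black

A0 = {g}
A1: add {h, i} — h (White) has h→g; i (White) has i→g.
A2 = A1; e.g. f (Black) can still go to j. Fixed point.
f never enters the attractor, so Black can avoid the target forever.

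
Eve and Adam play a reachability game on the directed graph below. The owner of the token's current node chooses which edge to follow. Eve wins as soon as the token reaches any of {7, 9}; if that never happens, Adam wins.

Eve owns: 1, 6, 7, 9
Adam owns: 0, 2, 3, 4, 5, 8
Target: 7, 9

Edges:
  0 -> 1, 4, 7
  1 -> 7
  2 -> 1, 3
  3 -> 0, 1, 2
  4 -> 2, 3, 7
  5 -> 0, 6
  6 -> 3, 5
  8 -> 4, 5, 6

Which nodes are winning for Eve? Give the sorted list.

1, 7, 9

A0 = {7, 9}
A1: add {1} — 1 (Eve) has 1→7.
A2 = A1; e.g. 0 (Adam) can still go to 4. Fixed point.
Eve's winning region = {1, 7, 9}.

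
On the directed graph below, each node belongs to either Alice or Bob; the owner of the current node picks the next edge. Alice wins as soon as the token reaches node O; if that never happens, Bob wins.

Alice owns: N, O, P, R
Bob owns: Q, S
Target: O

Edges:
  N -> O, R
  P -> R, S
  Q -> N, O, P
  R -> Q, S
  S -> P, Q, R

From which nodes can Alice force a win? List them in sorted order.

A0 = {O}
A1: add {N} — N (Alice) has N→O.
A2 = A1; e.g. P (Alice) has no edge into A1. Fixed point.
Alice's winning region = {N, O}.

N, O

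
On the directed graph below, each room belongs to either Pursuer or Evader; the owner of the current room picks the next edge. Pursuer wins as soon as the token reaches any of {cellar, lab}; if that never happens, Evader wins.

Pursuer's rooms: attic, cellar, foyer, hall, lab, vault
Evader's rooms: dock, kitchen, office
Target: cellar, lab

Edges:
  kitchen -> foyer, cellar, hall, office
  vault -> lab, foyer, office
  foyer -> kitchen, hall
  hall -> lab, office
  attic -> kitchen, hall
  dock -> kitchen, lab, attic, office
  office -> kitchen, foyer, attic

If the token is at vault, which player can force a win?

A0 = {cellar, lab}
A1: add {hall, vault} — vault (Pursuer) has vault→lab; hall (Pursuer) has hall→lab.
vault ∈ A1, so Pursuer can force the target.

Pursuer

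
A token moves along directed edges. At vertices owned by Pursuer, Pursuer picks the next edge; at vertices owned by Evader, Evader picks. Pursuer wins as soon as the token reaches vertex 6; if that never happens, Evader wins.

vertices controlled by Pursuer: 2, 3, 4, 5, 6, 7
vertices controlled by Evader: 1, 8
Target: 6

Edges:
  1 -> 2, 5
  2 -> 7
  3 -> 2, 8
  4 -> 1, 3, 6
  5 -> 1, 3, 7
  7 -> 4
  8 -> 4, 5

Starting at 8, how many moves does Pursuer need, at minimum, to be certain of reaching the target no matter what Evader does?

A0 = {6}
A1: add {4} — 4 (Pursuer) has 4→6.
A2: add {7} — 7 (Pursuer) has 7→4.
A3: add {2, 5} — 2 (Pursuer) has 2→7; 5 (Pursuer) has 5→7.
A4: add {1, 3, 8} — 1 (Evader): all of {2, 5} already in; 3 (Pursuer) has 3→2; 8 (Evader): all of {4, 5} already in.
A4 = all vertices. Fixed point.
8 enters the attractor at level 4, so Pursuer can force the target in 4 moves from there.

4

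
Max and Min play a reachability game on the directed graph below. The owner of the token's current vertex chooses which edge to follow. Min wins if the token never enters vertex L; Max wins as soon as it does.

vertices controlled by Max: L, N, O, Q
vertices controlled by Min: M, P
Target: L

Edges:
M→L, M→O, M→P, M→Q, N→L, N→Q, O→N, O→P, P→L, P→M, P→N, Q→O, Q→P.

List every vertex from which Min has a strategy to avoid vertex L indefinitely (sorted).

M, P

A0 = {L}
A1: add {N} — N (Max) has N→L.
A2: add {O} — O (Max) has O→N.
A3: add {Q} — Q (Max) has Q→O.
A4 = A3; e.g. M (Min) can still go to P. Fixed point.
Max's attractor = {L, N, O, Q}; Min avoids the target exactly from the complement.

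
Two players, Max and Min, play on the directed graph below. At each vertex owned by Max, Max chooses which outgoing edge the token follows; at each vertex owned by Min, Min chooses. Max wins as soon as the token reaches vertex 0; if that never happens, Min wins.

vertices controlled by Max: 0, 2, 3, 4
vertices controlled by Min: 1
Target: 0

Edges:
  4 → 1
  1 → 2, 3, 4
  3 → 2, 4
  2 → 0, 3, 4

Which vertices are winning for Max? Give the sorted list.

0, 2, 3

A0 = {0}
A1: add {2} — 2 (Max) has 2→0.
A2: add {3} — 3 (Max) has 3→2.
A3 = A2; e.g. 1 (Min) can still go to 4. Fixed point.
Max's winning region = {0, 2, 3}.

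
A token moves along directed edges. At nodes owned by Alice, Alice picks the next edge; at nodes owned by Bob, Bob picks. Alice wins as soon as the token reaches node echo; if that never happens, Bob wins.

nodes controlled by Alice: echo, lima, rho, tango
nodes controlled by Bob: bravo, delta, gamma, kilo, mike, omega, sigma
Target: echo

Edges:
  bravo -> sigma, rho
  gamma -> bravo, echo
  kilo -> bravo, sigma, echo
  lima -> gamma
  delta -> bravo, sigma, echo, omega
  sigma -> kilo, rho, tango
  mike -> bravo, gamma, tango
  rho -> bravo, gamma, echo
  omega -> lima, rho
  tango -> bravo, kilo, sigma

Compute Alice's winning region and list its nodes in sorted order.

echo, rho

A0 = {echo}
A1: add {rho} — rho (Alice) has rho→echo.
A2 = A1; e.g. bravo (Bob) can still go to sigma. Fixed point.
Alice's winning region = {echo, rho}.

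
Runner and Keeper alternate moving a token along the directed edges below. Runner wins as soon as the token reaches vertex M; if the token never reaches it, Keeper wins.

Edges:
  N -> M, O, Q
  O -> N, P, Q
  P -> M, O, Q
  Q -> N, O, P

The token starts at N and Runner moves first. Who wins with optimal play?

Track states (vertex, player-to-move).
A0 = {(M,Runner), (M,Keeper)}
A1: add {(N,Runner), (P,Runner)}.
(N,Runner) ∈ A1 ⇒ Runner forces the target.

Runner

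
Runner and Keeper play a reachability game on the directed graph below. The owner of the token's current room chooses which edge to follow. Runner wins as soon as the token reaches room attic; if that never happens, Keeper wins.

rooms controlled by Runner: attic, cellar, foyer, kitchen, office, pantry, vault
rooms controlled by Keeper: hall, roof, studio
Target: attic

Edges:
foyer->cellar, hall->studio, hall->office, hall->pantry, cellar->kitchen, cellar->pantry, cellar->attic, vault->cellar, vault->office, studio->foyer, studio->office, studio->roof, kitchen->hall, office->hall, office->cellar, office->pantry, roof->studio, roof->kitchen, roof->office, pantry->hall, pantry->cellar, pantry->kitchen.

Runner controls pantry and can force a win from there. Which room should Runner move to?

A0 = {attic}
A1: add {cellar} — cellar (Runner) has cellar→attic.
A2: add {foyer, office, pantry, vault} — foyer (Runner) has foyer→cellar; vault (Runner) has vault→cellar; office (Runner) has office→cellar; pantry (Runner) has pantry→cellar.
A3 = A2; e.g. hall (Keeper) can still go to studio. Fixed point.
From pantry, successor cellar is in the attractor (rank 1); the other successors hall, kitchen are not.

cellar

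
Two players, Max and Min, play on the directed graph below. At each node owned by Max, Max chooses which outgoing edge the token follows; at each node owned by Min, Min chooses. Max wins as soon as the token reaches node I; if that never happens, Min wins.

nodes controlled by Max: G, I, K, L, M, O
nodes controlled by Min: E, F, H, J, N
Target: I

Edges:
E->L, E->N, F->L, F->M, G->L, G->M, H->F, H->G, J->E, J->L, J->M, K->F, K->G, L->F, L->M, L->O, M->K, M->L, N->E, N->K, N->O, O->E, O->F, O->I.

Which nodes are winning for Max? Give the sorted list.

A0 = {I}
A1: add {O} — O (Max) has O→I.
A2: add {L} — L (Max) has L→O.
A3: add {G, M} — G (Max) has G→L; M (Max) has M→L.
A4: add {F, K} — F (Min): all of {L, M} already in; K (Max) has K→G.
A5: add {H} — H (Min): all of {F, G} already in.
A6 = A5; e.g. E (Min) can still go to N. Fixed point.
Max's winning region = {F, G, H, I, K, L, M, O}.

F, G, H, I, K, L, M, O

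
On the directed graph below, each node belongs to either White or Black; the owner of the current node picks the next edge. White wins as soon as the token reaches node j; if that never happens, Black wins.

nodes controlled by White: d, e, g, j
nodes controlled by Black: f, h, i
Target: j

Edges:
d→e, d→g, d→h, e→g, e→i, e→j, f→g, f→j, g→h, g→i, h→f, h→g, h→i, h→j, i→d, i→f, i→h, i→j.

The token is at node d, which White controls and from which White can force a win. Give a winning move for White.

A0 = {j}
A1: add {e} — e (White) has e→j.
A2: add {d} — d (White) has d→e.
A3 = A2; e.g. f (Black) can still go to g. Fixed point.
From d, successor e is in the attractor (rank 1); the other successors g, h are not.

e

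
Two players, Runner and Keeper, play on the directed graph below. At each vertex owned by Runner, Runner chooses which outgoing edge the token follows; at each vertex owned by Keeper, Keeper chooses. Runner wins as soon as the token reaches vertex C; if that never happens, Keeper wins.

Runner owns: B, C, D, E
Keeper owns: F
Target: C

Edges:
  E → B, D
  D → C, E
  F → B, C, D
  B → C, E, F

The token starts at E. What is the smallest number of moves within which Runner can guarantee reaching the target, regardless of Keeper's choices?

2

A0 = {C}
A1: add {B, D} — B (Runner) has B→C; D (Runner) has D→C.
A2: add {E, F} — E (Runner) has E→B; F (Keeper): all of {B, C, D} already in.
A2 = all vertices. Fixed point.
E enters the attractor at level 2, so Runner can force the target in 2 moves from there.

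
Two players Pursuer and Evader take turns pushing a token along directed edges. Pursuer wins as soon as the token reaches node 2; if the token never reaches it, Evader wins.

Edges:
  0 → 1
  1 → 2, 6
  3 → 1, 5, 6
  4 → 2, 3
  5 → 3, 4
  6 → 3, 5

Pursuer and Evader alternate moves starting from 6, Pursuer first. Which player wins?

Track states (vertex, player-to-move).
A0 = {(2,Pursuer), (2,Evader)}
A1: add {(1,Pursuer), (4,Pursuer)}.
A2: add {(0,Evader)}.
A3 = A2; e.g. (0,Pursuer) stays out. (6,Pursuer) never enters ⇒ Evader avoids the target.

Evader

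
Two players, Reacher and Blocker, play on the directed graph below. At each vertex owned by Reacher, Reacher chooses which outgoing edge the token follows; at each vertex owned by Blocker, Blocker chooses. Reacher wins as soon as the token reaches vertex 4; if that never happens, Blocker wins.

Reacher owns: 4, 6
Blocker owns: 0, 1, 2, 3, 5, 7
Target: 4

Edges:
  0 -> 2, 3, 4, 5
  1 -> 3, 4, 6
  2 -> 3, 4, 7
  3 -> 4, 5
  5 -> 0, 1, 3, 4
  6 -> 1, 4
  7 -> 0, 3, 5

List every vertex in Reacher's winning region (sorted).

A0 = {4}
A1: add {6} — 6 (Reacher) has 6→4.
A2 = A1; e.g. 0 (Blocker) can still go to 2. Fixed point.
Reacher's winning region = {4, 6}.

4, 6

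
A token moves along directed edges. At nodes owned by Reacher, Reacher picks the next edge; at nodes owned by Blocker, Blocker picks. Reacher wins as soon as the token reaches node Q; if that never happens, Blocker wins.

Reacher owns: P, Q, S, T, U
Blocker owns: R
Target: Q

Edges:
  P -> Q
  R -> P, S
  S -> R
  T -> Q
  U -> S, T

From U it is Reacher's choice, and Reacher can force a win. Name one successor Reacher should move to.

A0 = {Q}
A1: add {P, T} — P (Reacher) has P→Q; T (Reacher) has T→Q.
A2: add {U} — U (Reacher) has U→T.
A3 = A2; e.g. R (Blocker) can still go to S. Fixed point.
From U, successor T is in the attractor (rank 1); the other successor S is not.

T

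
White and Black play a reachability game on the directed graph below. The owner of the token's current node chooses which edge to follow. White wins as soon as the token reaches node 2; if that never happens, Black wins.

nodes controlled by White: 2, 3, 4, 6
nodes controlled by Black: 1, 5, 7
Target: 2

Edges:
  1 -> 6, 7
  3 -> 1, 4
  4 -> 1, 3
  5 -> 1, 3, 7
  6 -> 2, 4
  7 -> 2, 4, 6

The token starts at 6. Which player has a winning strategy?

A0 = {2}
A1: add {6} — 6 (White) has 6→2.
A2 = A1; e.g. 1 (Black) can still go to 7. Fixed point.
6 ∈ A1, so White can force the target.

White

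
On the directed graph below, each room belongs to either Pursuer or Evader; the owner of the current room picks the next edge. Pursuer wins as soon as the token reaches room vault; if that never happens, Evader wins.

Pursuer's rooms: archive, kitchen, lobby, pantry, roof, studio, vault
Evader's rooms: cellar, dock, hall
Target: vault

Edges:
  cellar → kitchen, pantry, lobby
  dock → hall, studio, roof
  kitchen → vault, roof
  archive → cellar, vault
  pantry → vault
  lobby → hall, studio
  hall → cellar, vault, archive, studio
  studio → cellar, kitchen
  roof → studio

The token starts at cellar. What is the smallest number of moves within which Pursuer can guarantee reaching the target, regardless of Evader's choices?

4

A0 = {vault}
A1: add {archive, kitchen, pantry} — kitchen (Pursuer) has kitchen→vault; archive (Pursuer) has archive→vault; pantry (Pursuer) has pantry→vault.
A2: add {studio} — studio (Pursuer) has studio→kitchen.
A3: add {lobby, roof} — lobby (Pursuer) has lobby→studio; roof (Pursuer) has roof→studio.
A4: add {cellar} — cellar (Evader): all of {kitchen, pantry, lobby} already in.
cellar enters the attractor at level 4, so Pursuer can force the target in 4 moves from there.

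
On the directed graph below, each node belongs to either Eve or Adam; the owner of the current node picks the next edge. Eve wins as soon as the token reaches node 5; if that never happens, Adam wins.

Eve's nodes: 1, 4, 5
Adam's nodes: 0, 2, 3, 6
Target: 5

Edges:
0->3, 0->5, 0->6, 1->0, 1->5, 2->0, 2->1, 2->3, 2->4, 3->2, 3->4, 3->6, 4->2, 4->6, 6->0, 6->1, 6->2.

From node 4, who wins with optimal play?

A0 = {5}
A1: add {1} — 1 (Eve) has 1→5.
A2 = A1; e.g. 0 (Adam) can still go to 3. Fixed point.
4 never enters the attractor, so Adam can avoid the target forever.

Adam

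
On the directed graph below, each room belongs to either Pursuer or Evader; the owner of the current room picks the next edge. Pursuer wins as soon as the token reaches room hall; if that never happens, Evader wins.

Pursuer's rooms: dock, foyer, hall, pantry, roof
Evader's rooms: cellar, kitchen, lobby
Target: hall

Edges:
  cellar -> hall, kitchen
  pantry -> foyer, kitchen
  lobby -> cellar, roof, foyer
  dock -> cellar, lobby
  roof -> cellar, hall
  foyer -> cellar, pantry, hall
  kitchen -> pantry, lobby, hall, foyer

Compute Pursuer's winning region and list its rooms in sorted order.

foyer, hall, pantry, roof

A0 = {hall}
A1: add {foyer, roof} — roof (Pursuer) has roof→hall; foyer (Pursuer) has foyer→hall.
A2: add {pantry} — pantry (Pursuer) has pantry→foyer.
A3 = A2; e.g. cellar (Evader) can still go to kitchen. Fixed point.
Pursuer's winning region = {foyer, hall, pantry, roof}.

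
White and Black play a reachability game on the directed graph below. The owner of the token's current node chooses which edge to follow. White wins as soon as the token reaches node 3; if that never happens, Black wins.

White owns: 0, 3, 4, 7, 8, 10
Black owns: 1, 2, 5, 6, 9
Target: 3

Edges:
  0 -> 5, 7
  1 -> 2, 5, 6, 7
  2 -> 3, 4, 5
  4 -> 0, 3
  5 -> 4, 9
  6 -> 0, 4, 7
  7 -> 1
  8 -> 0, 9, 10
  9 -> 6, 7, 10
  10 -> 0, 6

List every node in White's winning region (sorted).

3, 4

A0 = {3}
A1: add {4} — 4 (White) has 4→3.
A2 = A1; e.g. 0 (White) has no edge into A1. Fixed point.
White's winning region = {3, 4}.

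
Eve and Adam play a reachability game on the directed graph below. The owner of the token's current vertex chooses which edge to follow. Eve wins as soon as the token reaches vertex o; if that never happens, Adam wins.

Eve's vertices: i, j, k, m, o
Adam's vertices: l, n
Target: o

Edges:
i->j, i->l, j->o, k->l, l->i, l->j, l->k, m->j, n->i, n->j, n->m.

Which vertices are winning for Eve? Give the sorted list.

i, j, m, n, o

A0 = {o}
A1: add {j} — j (Eve) has j→o.
A2: add {i, m} — i (Eve) has i→j; m (Eve) has m→j.
A3: add {n} — n (Adam): all of {i, j, m} already in.
A4 = A3; e.g. k (Eve) has no edge into A3. Fixed point.
Eve's winning region = {i, j, m, n, o}.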